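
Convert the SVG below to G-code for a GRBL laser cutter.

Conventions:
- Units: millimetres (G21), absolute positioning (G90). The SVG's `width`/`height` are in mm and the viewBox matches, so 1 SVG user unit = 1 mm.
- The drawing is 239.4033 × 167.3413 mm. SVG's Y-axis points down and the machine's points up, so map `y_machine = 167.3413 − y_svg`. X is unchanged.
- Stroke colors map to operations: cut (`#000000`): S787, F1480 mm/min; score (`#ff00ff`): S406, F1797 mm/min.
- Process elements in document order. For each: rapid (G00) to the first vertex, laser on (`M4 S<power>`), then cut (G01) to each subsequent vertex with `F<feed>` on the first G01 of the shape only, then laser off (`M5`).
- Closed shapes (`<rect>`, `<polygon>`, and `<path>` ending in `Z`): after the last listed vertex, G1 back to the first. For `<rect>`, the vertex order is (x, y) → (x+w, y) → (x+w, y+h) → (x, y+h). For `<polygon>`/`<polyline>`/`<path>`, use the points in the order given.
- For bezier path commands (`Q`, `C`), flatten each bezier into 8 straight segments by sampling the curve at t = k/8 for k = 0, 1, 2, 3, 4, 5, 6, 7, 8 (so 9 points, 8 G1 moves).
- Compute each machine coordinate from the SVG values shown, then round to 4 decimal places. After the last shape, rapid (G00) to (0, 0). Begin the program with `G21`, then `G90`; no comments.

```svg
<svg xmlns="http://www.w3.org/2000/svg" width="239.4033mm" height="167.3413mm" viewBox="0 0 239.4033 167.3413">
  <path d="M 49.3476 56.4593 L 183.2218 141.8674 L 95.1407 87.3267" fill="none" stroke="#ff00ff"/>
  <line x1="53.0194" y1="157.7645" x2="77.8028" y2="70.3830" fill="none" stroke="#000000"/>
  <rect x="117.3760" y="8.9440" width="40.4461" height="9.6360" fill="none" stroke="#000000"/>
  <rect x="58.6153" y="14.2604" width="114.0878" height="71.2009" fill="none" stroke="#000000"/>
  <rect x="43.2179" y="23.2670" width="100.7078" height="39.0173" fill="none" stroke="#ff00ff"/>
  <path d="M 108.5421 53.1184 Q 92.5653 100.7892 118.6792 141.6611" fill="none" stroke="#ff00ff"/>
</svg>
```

1 u = 1 mm; y_m = 167.3413 − y.

[1] `<path>` open polyline, #ff00ff→score S406 F1797: (49.3476,110.8820) → (183.2218,25.4739) → (95.1407,80.0146)

[2] `<line>` line segment, #000000→cut S787 F1480: (53.0194,9.5768) → (77.8028,96.9583)

[3] `<rect>` rectangle, #000000→cut S787 F1480: (117.3760,158.3973) → (157.8221,158.3973) → (157.8221,148.7613) → (117.3760,148.7613) → (117.3760,158.3973) (closed)

[4] `<rect>` rectangle, #000000→cut S787 F1480: (58.6153,153.0809) → (172.7031,153.0809) → (172.7031,81.8800) → (58.6153,81.8800) → (58.6153,153.0809) (closed)

[5] `<rect>` rectangle, #ff00ff→score S406 F1797: (43.2179,144.0743) → (143.9257,144.0743) → (143.9257,105.0570) → (43.2179,105.0570) → (43.2179,144.0743) (closed)

[6] `<path>` quadratic bezier, #ff00ff→score S406 F1797: (108.5421,114.2229) → (105.2056,102.4114) → (103.1844,90.8124) → (102.4785,79.4259) → (103.0880,68.2518) → (105.0128,57.2902) → (108.2529,46.5411) → (112.8084,36.0044) → (118.6792,25.6802)

G21
G90
G00 X49.3476 Y110.8820
M4 S406
G01 X183.2218 Y25.4739 F1797
G01 X95.1407 Y80.0146
M5
G00 X53.0194 Y9.5768
M4 S787
G01 X77.8028 Y96.9583 F1480
M5
G00 X117.3760 Y158.3973
M4 S787
G01 X157.8221 Y158.3973 F1480
G01 X157.8221 Y148.7613
G01 X117.3760 Y148.7613
G01 X117.3760 Y158.3973
M5
G00 X58.6153 Y153.0809
M4 S787
G01 X172.7031 Y153.0809 F1480
G01 X172.7031 Y81.8800
G01 X58.6153 Y81.8800
G01 X58.6153 Y153.0809
M5
G00 X43.2179 Y144.0743
M4 S406
G01 X143.9257 Y144.0743 F1797
G01 X143.9257 Y105.0570
G01 X43.2179 Y105.0570
G01 X43.2179 Y144.0743
M5
G00 X108.5421 Y114.2229
M4 S406
G01 X105.2056 Y102.4114 F1797
G01 X103.1844 Y90.8124
G01 X102.4785 Y79.4259
G01 X103.0880 Y68.2518
G01 X105.0128 Y57.2902
G01 X108.2529 Y46.5411
G01 X112.8084 Y36.0044
G01 X118.6792 Y25.6802
M5
G00 X0.0000 Y0.0000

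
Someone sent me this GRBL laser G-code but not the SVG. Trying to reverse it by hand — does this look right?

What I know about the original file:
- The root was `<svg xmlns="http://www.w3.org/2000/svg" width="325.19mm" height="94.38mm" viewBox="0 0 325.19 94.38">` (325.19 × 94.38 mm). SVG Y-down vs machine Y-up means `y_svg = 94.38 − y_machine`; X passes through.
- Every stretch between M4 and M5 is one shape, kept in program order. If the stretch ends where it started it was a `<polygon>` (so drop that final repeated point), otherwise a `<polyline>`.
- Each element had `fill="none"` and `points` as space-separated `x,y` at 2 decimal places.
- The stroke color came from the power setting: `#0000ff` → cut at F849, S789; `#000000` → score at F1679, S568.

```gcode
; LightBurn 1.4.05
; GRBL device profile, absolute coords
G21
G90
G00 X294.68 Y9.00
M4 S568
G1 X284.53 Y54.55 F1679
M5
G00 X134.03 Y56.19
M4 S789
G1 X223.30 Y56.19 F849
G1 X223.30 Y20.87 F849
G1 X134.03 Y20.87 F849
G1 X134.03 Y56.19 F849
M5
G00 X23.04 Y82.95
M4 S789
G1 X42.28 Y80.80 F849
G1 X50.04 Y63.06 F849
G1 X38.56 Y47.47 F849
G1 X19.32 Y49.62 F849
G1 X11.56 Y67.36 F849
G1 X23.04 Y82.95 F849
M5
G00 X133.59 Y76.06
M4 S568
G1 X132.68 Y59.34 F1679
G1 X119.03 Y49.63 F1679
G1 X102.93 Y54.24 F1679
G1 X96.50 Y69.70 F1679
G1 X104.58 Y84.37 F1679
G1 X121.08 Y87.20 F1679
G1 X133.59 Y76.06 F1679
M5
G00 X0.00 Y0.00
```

Machine Y-up, SVG Y-down with viewBox height 94.38, so y_svg = 94.38 − y_machine; X carries over.

Run 1: the run's S568 means `#000000` (score). The run is open, so emit a `<polyline>` with points (Y-flipped): 294.68,85.38 284.53,39.83.

Run 2: S789 ⇒ cut layer `#0000ff`. The run returns to its start, so emit a `<polygon>` with points (Y-flipped): 134.03,38.19 223.30,38.19 223.30,73.51 134.03,73.51.

Run 3: power S789 maps to stroke `#0000ff` (cut). The run returns to its start, so emit a `<polygon>` with points (Y-flipped): 23.04,11.43 42.28,13.58 50.04,31.32 38.56,46.91 19.32,44.76 11.56,27.02.

Run 4: the run's S568 means `#000000` (score). The run returns to its start, so emit a `<polygon>` with points (Y-flipped): 133.59,18.32 132.68,35.04 119.03,44.75 102.93,40.14 96.50,24.68 104.58,10.01 121.08,7.18.

<svg xmlns="http://www.w3.org/2000/svg" width="325.19mm" height="94.38mm" viewBox="0 0 325.19 94.38">
  <polyline points="294.68,85.38 284.53,39.83" fill="none" stroke="#000000"/>
  <polygon points="134.03,38.19 223.30,38.19 223.30,73.51 134.03,73.51" fill="none" stroke="#0000ff"/>
  <polygon points="23.04,11.43 42.28,13.58 50.04,31.32 38.56,46.91 19.32,44.76 11.56,27.02" fill="none" stroke="#0000ff"/>
  <polygon points="133.59,18.32 132.68,35.04 119.03,44.75 102.93,40.14 96.50,24.68 104.58,10.01 121.08,7.18" fill="none" stroke="#000000"/>
</svg>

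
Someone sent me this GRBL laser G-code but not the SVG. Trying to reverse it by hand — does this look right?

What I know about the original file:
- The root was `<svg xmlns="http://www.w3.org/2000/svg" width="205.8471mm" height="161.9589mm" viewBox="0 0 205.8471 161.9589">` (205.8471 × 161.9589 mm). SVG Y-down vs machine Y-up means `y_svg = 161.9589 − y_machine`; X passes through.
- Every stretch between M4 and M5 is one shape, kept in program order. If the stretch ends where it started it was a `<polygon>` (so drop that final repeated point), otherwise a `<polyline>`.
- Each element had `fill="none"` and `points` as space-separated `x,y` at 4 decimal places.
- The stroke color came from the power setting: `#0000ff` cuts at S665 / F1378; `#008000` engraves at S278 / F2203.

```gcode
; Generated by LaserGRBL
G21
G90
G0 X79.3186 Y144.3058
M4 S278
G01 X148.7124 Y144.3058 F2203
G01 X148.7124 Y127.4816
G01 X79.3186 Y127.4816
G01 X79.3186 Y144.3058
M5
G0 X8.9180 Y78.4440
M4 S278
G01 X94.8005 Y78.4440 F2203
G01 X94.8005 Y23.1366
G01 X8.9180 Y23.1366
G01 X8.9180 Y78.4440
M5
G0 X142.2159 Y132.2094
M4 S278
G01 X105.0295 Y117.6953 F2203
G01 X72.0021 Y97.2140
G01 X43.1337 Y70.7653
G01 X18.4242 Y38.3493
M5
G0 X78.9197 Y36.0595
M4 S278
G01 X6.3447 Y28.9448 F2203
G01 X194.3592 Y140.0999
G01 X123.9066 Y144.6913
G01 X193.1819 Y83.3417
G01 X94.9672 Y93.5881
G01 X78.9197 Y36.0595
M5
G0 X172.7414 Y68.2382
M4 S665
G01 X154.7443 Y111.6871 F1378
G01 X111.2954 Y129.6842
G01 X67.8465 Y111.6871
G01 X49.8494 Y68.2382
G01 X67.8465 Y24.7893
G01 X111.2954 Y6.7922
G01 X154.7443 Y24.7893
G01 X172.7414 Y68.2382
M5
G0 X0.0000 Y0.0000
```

Each laser-on run becomes one SVG element. Flip Y back into SVG space with y_svg = 161.9589 − y_machine.

Run 1: S278 ⇒ engrave layer `#008000`. The run returns to its start, so emit a `<polygon>` with points (Y-flipped): 79.3186,17.6531 148.7124,17.6531 148.7124,34.4773 79.3186,34.4773.

Run 2: power S278 maps to stroke `#008000` (engrave). The run returns to its start, so emit a `<polygon>` with points (Y-flipped): 8.9180,83.5149 94.8005,83.5149 94.8005,138.8223 8.9180,138.8223.

Run 3: the run's S278 means `#008000` (engrave). The run is open, so emit a `<polyline>` with points (Y-flipped): 142.2159,29.7495 105.0295,44.2636 72.0021,64.7449 43.1337,91.1936 18.4242,123.6096.

Run 4: power S278 maps to stroke `#008000` (engrave). The run returns to its start, so emit a `<polygon>` with points (Y-flipped): 78.9197,125.8994 6.3447,133.0141 194.3592,21.8590 123.9066,17.2676 193.1819,78.6172 94.9672,68.3708.

Run 5: the run's S665 means `#0000ff` (cut). The run returns to its start, so emit a `<polygon>` with points (Y-flipped): 172.7414,93.7207 154.7443,50.2718 111.2954,32.2747 67.8465,50.2718 49.8494,93.7207 67.8465,137.1696 111.2954,155.1667 154.7443,137.1696.

<svg xmlns="http://www.w3.org/2000/svg" width="205.8471mm" height="161.9589mm" viewBox="0 0 205.8471 161.9589">
  <polygon points="79.3186,17.6531 148.7124,17.6531 148.7124,34.4773 79.3186,34.4773" fill="none" stroke="#008000"/>
  <polygon points="8.9180,83.5149 94.8005,83.5149 94.8005,138.8223 8.9180,138.8223" fill="none" stroke="#008000"/>
  <polyline points="142.2159,29.7495 105.0295,44.2636 72.0021,64.7449 43.1337,91.1936 18.4242,123.6096" fill="none" stroke="#008000"/>
  <polygon points="78.9197,125.8994 6.3447,133.0141 194.3592,21.8590 123.9066,17.2676 193.1819,78.6172 94.9672,68.3708" fill="none" stroke="#008000"/>
  <polygon points="172.7414,93.7207 154.7443,50.2718 111.2954,32.2747 67.8465,50.2718 49.8494,93.7207 67.8465,137.1696 111.2954,155.1667 154.7443,137.1696" fill="none" stroke="#0000ff"/>
</svg>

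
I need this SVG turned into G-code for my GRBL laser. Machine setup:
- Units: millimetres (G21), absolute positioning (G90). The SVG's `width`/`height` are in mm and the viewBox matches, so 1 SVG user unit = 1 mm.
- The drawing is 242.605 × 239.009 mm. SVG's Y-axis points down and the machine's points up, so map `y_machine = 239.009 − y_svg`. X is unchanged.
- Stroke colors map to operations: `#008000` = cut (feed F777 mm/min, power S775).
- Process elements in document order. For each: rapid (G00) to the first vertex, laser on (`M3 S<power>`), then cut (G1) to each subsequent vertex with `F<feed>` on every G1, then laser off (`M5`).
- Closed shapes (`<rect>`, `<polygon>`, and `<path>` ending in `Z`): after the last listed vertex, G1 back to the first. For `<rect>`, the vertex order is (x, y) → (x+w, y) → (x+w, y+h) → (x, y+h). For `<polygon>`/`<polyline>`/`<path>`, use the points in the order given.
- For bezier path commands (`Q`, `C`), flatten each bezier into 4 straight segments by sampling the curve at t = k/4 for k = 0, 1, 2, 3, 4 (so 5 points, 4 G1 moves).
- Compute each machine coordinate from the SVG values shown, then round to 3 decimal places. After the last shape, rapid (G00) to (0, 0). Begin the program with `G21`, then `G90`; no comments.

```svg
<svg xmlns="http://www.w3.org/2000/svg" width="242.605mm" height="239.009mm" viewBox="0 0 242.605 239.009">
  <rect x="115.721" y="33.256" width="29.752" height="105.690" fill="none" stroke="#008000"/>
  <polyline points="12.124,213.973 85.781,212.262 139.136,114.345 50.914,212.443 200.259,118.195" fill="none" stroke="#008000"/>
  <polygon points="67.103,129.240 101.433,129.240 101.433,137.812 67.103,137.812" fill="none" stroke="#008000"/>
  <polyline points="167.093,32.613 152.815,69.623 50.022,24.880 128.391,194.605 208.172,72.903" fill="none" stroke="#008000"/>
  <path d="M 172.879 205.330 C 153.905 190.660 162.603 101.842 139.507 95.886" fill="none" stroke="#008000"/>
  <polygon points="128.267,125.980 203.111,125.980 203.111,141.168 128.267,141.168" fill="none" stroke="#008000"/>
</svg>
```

viewBox `0 0 242.605 239.009` with mm width/height → 1 unit = 1 mm. Flip: y_m = 239.009 − y_svg.

**Shape 1** — `<rect>` rectangle, stroke `#008000` → cut (S775, F777). Machine vertices: (115.721,205.753) → (145.473,205.753) → (145.473,100.063) → (115.721,100.063) → (115.721,205.753). Closed: final G1 returns to the first vertex.

**Shape 2** — `<polyline>` open polyline, stroke `#008000` → cut (S775, F777). Machine vertices: (12.124,25.036) → (85.781,26.747) → (139.136,124.664) → (50.914,26.566) → (200.259,120.814). Open path.

**Shape 3** — `<polygon>` rectangle, stroke `#008000` → cut (S775, F777). Machine vertices: (67.103,109.769) → (101.433,109.769) → (101.433,101.197) → (67.103,101.197) → (67.103,109.769). Closed: final G1 returns to the first vertex.

**Shape 4** — `<polyline>` open polyline, stroke `#008000` → cut (S775, F777). Machine vertices: (167.093,206.396) → (152.815,169.386) → (50.022,214.129) → (128.391,44.404) → (208.172,166.106). Open path.

**Shape 5** — `<path>` cubic bezier, stroke `#008000` → cut (S775, F777). Control points (SVG): P0=(172.879,205.330), P1=(153.905,190.660), P2=(162.603,101.842), P3=(139.507,95.886); sampled at t=k/4. Machine vertices: (172.879,33.679) → (162.908,56.131) → (157.739,91.669) → (151.797,125.573) → (139.507,143.123). Open path.

**Shape 6** — `<polygon>` rectangle, stroke `#008000` → cut (S775, F777). Machine vertices: (128.267,113.029) → (203.111,113.029) → (203.111,97.841) → (128.267,97.841) → (128.267,113.029). Closed: final G1 returns to the first vertex.

G21
G90
G00 X115.721 Y205.753
M3 S775
G1 X145.473 Y205.753 F777
G1 X145.473 Y100.063 F777
G1 X115.721 Y100.063 F777
G1 X115.721 Y205.753 F777
M5
G00 X12.124 Y25.036
M3 S775
G1 X85.781 Y26.747 F777
G1 X139.136 Y124.664 F777
G1 X50.914 Y26.566 F777
G1 X200.259 Y120.814 F777
M5
G00 X67.103 Y109.769
M3 S775
G1 X101.433 Y109.769 F777
G1 X101.433 Y101.197 F777
G1 X67.103 Y101.197 F777
G1 X67.103 Y109.769 F777
M5
G00 X167.093 Y206.396
M3 S775
G1 X152.815 Y169.386 F777
G1 X50.022 Y214.129 F777
G1 X128.391 Y44.404 F777
G1 X208.172 Y166.106 F777
M5
G00 X172.879 Y33.679
M3 S775
G1 X162.908 Y56.131 F777
G1 X157.739 Y91.669 F777
G1 X151.797 Y125.573 F777
G1 X139.507 Y143.123 F777
M5
G00 X128.267 Y113.029
M3 S775
G1 X203.111 Y113.029 F777
G1 X203.111 Y97.841 F777
G1 X128.267 Y97.841 F777
G1 X128.267 Y113.029 F777
M5
G00 X0.000 Y0.000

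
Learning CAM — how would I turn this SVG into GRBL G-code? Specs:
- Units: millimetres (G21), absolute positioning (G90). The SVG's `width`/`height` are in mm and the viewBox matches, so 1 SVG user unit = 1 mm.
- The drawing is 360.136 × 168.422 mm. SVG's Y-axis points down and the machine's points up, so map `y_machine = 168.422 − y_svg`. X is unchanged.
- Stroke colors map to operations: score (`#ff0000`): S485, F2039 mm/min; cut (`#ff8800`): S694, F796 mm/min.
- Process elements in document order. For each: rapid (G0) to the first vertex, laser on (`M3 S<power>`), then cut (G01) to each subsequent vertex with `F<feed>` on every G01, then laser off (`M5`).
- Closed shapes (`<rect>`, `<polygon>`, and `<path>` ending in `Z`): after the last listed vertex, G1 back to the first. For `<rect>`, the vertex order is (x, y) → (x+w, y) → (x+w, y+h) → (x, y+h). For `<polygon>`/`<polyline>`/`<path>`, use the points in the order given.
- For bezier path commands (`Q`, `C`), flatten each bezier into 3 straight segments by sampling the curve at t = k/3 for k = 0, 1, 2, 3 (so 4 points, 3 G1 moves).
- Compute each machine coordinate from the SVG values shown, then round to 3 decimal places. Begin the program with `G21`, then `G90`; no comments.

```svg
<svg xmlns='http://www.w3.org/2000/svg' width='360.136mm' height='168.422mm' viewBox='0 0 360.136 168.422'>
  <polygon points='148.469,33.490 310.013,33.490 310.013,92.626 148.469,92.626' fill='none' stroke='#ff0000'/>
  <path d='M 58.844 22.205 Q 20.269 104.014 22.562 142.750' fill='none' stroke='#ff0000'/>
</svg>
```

G21
G90
G0 X148.469 Y134.932
M3 S485
G01 X310.013 Y134.932 F2039
G01 X310.013 Y75.796 F2039
G01 X148.469 Y75.796 F2039
G01 X148.469 Y134.932 F2039
M5
G0 X58.844 Y146.217
M3 S485
G01 X37.668 Y96.464 F2039
G01 X25.574 Y56.282 F2039
G01 X22.562 Y25.672 F2039
M5

Since the viewBox matches the mm dimensions, user units are millimetres directly. The only transform is the Y-flip y_m = 168.422 − y_svg.

Shape 1 is a rectangle drawn with `<polygon>`. Its stroke #ff0000 means score at S485, F2039. After flipping Y the toolpath is (148.469,134.932) → (310.013,134.932) → (310.013,75.796) → (148.469,75.796) → (148.469,134.932), returning to the start.

Shape 2 is a quadratic bezier drawn with `<path>`. Its stroke #ff0000 means score at S485, F2039. After flipping Y the toolpath is (58.844,146.217) → (37.668,96.464) → (25.574,56.282) → (22.562,25.672).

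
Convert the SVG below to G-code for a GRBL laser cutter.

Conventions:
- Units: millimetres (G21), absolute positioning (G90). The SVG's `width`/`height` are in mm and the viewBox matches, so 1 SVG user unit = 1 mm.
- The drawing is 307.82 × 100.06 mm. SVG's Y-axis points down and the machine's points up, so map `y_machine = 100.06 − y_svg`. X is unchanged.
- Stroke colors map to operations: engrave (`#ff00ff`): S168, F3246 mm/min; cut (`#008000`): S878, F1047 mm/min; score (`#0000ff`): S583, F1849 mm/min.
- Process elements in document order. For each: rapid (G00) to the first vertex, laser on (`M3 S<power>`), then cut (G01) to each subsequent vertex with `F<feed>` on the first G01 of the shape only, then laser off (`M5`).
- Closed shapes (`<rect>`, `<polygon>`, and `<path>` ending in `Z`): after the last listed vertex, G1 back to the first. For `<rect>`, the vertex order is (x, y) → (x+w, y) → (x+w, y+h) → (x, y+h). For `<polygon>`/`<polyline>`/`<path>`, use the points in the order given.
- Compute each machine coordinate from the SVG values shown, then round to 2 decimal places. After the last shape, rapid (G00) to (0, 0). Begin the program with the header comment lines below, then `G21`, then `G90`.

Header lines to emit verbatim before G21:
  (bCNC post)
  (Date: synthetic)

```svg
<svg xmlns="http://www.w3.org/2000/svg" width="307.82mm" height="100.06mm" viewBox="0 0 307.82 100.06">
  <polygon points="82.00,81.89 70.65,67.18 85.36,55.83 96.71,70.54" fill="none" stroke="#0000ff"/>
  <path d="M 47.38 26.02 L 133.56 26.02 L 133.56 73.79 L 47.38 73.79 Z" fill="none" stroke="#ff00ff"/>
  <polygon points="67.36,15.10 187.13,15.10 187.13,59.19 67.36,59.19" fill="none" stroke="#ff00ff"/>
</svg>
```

(bCNC post)
(Date: synthetic)
G21
G90
G00 X82.00 Y18.17
M3 S583
G01 X70.65 Y32.88 F1849
G01 X85.36 Y44.23
G01 X96.71 Y29.52
G01 X82.00 Y18.17
M5
G00 X47.38 Y74.04
M3 S168
G01 X133.56 Y74.04 F3246
G01 X133.56 Y26.27
G01 X47.38 Y26.27
G01 X47.38 Y74.04
M5
G00 X67.36 Y84.96
M3 S168
G01 X187.13 Y84.96 F3246
G01 X187.13 Y40.87
G01 X67.36 Y40.87
G01 X67.36 Y84.96
M5
G00 X0.00 Y0.00

1 u = 1 mm; y_m = 100.06 − y.

[1] `<polygon>` regular polygon, #0000ff→score S583 F1849: (82.00,18.17) → (70.65,32.88) → (85.36,44.23) → (96.71,29.52) → (82.00,18.17) (closed)

[2] `<path>` rectangle, #ff00ff→engrave S168 F3246: (47.38,74.04) → (133.56,74.04) → (133.56,26.27) → (47.38,26.27) → (47.38,74.04) (closed)

[3] `<polygon>` rectangle, #ff00ff→engrave S168 F3246: (67.36,84.96) → (187.13,84.96) → (187.13,40.87) → (67.36,40.87) → (67.36,84.96) (closed)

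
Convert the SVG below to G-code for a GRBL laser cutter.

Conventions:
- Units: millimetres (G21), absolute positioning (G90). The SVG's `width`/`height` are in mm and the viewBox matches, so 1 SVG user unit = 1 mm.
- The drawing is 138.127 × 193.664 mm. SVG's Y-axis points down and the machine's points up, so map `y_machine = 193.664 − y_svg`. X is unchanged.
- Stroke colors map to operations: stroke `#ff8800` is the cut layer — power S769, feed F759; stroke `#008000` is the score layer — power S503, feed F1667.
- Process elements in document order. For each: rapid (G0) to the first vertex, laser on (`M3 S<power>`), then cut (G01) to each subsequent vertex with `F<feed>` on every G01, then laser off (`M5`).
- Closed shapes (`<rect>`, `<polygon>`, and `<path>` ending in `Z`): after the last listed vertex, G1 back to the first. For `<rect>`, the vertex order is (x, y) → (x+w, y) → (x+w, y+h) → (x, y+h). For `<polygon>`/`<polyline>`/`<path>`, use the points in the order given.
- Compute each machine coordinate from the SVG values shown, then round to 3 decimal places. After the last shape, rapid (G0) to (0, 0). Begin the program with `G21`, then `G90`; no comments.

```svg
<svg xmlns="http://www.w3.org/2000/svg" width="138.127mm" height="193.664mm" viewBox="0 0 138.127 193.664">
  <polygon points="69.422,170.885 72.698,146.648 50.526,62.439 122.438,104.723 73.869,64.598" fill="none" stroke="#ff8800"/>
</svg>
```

1 u = 1 mm; y_m = 193.664 − y.

[1] `<polygon>` closed polygon, #ff8800→cut S769 F759: (69.422,22.779) → (72.698,47.016) → (50.526,131.225) → (122.438,88.941) → (73.869,129.066) → (69.422,22.779) (closed)

G21
G90
G0 X69.422 Y22.779
M3 S769
G01 X72.698 Y47.016 F759
G01 X50.526 Y131.225 F759
G01 X122.438 Y88.941 F759
G01 X73.869 Y129.066 F759
G01 X69.422 Y22.779 F759
M5
G0 X0.000 Y0.000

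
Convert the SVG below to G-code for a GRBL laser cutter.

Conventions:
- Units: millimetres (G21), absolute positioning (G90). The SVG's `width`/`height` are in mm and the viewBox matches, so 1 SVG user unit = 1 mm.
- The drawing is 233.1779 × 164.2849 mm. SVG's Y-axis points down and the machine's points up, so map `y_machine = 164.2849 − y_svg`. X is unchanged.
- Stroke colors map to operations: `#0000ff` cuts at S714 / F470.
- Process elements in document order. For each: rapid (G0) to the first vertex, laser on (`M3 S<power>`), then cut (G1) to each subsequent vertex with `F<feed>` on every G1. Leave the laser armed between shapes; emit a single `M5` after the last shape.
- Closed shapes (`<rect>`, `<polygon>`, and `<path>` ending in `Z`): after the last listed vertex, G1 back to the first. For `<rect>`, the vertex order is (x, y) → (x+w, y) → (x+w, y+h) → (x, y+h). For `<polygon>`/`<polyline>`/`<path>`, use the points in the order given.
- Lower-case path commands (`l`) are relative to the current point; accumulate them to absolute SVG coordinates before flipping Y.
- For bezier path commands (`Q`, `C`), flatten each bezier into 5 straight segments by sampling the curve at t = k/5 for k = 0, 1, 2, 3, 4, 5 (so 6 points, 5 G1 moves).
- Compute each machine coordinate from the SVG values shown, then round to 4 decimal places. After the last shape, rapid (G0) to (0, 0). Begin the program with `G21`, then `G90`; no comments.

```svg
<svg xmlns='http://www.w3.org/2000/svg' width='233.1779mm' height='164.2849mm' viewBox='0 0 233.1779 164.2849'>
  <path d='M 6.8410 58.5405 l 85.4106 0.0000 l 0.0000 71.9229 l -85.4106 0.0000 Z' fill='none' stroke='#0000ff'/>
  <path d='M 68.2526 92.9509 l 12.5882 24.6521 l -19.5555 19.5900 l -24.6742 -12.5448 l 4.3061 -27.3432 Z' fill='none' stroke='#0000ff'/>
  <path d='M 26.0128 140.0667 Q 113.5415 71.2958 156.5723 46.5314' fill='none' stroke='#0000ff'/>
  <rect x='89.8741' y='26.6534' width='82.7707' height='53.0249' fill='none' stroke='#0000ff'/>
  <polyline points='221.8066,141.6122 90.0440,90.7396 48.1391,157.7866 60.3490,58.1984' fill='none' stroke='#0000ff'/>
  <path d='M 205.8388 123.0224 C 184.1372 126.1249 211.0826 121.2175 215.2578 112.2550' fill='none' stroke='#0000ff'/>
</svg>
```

1 u = 1 mm; y_m = 164.2849 − y.

[1] `<path>` rectangle, #0000ff→cut S714 F470: (6.8410,105.7444) → (92.2516,105.7444) → (92.2516,33.8215) → (6.8410,33.8215) → (6.8410,105.7444) (closed)

[2] `<path>` regular polygon, #0000ff→cut S714 F470: (68.2526,71.3340) → (80.8408,46.6819) → (61.2853,27.0919) → (36.6111,39.6367) → (40.9172,66.9799) → (68.2526,71.3340) (closed)

[3] `<path>` quadratic bezier, #0000ff→cut S714 F470: (26.0128,24.2182) → (59.2444,49.9663) → (88.9161,72.1939) → (115.0280,90.9009) → (137.5801,106.0875) → (156.5723,117.7535)

[4] `<rect>` rectangle, #0000ff→cut S714 F470: (89.8741,137.6315) → (172.6448,137.6315) → (172.6448,84.6066) → (89.8741,84.6066) → (89.8741,137.6315) (closed)

[5] `<polyline>` open polyline, #0000ff→cut S714 F470: (221.8066,22.6727) → (90.0440,73.5453) → (48.1391,6.4983) → (60.3490,106.0865)

[6] `<path>` cubic bezier, #0000ff→cut S714 F470: (205.8388,41.2625) → (198.0841,40.3305) → (198.5767,41.1311) → (203.8886,43.4745) → (210.5916,47.1707) → (215.2578,52.0299)

G21
G90
G0 X6.8410 Y105.7444
M3 S714
G1 X92.2516 Y105.7444 F470
G1 X92.2516 Y33.8215 F470
G1 X6.8410 Y33.8215 F470
G1 X6.8410 Y105.7444 F470
G0 X68.2526 Y71.3340
M3 S714
G1 X80.8408 Y46.6819 F470
G1 X61.2853 Y27.0919 F470
G1 X36.6111 Y39.6367 F470
G1 X40.9172 Y66.9799 F470
G1 X68.2526 Y71.3340 F470
G0 X26.0128 Y24.2182
M3 S714
G1 X59.2444 Y49.9663 F470
G1 X88.9161 Y72.1939 F470
G1 X115.0280 Y90.9009 F470
G1 X137.5801 Y106.0875 F470
G1 X156.5723 Y117.7535 F470
G0 X89.8741 Y137.6315
M3 S714
G1 X172.6448 Y137.6315 F470
G1 X172.6448 Y84.6066 F470
G1 X89.8741 Y84.6066 F470
G1 X89.8741 Y137.6315 F470
G0 X221.8066 Y22.6727
M3 S714
G1 X90.0440 Y73.5453 F470
G1 X48.1391 Y6.4983 F470
G1 X60.3490 Y106.0865 F470
G0 X205.8388 Y41.2625
M3 S714
G1 X198.0841 Y40.3305 F470
G1 X198.5767 Y41.1311 F470
G1 X203.8886 Y43.4745 F470
G1 X210.5916 Y47.1707 F470
G1 X215.2578 Y52.0299 F470
M5
G0 X0.0000 Y0.0000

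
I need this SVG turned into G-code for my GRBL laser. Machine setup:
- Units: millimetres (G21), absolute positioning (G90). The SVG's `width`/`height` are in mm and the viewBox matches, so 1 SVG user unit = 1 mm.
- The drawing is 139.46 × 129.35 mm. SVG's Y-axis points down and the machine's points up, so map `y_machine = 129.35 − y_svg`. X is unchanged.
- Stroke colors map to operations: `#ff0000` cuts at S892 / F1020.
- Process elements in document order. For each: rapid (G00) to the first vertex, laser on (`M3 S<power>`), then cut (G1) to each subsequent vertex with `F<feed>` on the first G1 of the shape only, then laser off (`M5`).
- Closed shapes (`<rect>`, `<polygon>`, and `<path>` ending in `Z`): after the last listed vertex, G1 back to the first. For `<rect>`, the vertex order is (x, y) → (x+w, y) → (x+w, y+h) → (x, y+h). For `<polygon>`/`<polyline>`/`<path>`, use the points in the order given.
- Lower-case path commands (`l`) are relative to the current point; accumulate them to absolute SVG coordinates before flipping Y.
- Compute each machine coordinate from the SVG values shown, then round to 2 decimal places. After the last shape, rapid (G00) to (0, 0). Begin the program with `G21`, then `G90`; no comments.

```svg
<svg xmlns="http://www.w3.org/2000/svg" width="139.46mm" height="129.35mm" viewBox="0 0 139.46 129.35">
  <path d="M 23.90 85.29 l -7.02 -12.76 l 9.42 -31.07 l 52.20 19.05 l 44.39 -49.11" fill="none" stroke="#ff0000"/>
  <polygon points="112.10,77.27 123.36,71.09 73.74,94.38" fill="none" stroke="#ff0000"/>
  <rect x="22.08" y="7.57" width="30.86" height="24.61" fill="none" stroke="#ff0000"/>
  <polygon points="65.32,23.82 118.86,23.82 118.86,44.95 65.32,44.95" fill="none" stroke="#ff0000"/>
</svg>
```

Since the viewBox matches the mm dimensions, user units are millimetres directly. The only transform is the Y-flip y_m = 129.35 − y_svg.

Shape 1 is a open polyline drawn with `<path>`. Its stroke #ff0000 means cut at S892, F1020. After flipping Y the toolpath is (23.90,44.06) → (16.88,56.82) → (26.30,87.89) → (78.50,68.84) → (122.89,117.95).

Shape 2 is a closed polygon drawn with `<polygon>`. Its stroke #ff0000 means cut at S892, F1020. After flipping Y the toolpath is (112.10,52.08) → (123.36,58.26) → (73.74,34.97) → (112.10,52.08), returning to the start.

Shape 3 is a rectangle drawn with `<rect>`. Its stroke #ff0000 means cut at S892, F1020. After flipping Y the toolpath is (22.08,121.78) → (52.94,121.78) → (52.94,97.17) → (22.08,97.17) → (22.08,121.78), returning to the start.

Shape 4 is a rectangle drawn with `<polygon>`. Its stroke #ff0000 means cut at S892, F1020. After flipping Y the toolpath is (65.32,105.53) → (118.86,105.53) → (118.86,84.40) → (65.32,84.40) → (65.32,105.53), returning to the start.

G21
G90
G00 X23.90 Y44.06
M3 S892
G1 X16.88 Y56.82 F1020
G1 X26.30 Y87.89
G1 X78.50 Y68.84
G1 X122.89 Y117.95
M5
G00 X112.10 Y52.08
M3 S892
G1 X123.36 Y58.26 F1020
G1 X73.74 Y34.97
G1 X112.10 Y52.08
M5
G00 X22.08 Y121.78
M3 S892
G1 X52.94 Y121.78 F1020
G1 X52.94 Y97.17
G1 X22.08 Y97.17
G1 X22.08 Y121.78
M5
G00 X65.32 Y105.53
M3 S892
G1 X118.86 Y105.53 F1020
G1 X118.86 Y84.40
G1 X65.32 Y84.40
G1 X65.32 Y105.53
M5
G00 X0.00 Y0.00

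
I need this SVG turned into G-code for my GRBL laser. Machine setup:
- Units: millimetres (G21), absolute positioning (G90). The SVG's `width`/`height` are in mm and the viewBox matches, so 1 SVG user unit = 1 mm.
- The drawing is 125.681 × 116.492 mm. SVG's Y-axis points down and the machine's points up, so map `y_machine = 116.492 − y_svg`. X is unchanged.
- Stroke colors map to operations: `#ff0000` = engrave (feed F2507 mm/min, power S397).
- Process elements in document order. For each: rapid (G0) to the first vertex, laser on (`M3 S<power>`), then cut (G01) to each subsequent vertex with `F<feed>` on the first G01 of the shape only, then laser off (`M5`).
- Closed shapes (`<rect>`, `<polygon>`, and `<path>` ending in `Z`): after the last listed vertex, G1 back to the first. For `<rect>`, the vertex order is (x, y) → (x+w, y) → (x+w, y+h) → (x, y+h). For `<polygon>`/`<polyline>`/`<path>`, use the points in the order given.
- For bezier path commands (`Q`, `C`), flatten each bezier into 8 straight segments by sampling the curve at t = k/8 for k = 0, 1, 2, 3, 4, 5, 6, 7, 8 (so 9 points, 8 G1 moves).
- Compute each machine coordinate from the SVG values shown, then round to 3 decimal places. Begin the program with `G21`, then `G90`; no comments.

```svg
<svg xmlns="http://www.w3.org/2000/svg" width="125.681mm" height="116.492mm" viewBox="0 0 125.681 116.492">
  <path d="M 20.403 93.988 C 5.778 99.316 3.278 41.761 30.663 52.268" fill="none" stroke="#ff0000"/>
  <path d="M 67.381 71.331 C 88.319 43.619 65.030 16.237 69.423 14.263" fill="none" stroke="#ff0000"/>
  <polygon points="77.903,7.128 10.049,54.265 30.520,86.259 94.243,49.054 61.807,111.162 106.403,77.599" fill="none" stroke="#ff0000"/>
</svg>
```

1 u = 1 mm; y_m = 116.492 − y.

[1] `<path>` cubic bezier, #ff0000→engrave S397 F2507: (20.403,22.504) → (15.522,23.198) → (11.985,28.253) → (10.002,36.133) → (9.779,45.306) → (11.526,54.236) → (15.450,61.389) → (21.760,65.229) → (30.663,64.224)

[2] `<path>` cubic bezier, #ff0000→engrave S397 F2507: (67.381,45.161) → (73.300,55.489) → (75.916,65.491) → (76.070,74.875) → (74.606,83.347) → (72.367,90.612) → (70.195,96.376) → (68.933,100.347) → (69.423,102.229)

[3] `<polygon>` closed polygon, #ff0000→engrave S397 F2507: (77.903,109.364) → (10.049,62.227) → (30.520,30.233) → (94.243,67.438) → (61.807,5.330) → (106.403,38.893) → (77.903,109.364) (closed)

G21
G90
G0 X20.403 Y22.504
M3 S397
G01 X15.522 Y23.198 F2507
G01 X11.985 Y28.253
G01 X10.002 Y36.133
G01 X9.779 Y45.306
G01 X11.526 Y54.236
G01 X15.450 Y61.389
G01 X21.760 Y65.229
G01 X30.663 Y64.224
M5
G0 X67.381 Y45.161
M3 S397
G01 X73.300 Y55.489 F2507
G01 X75.916 Y65.491
G01 X76.070 Y74.875
G01 X74.606 Y83.347
G01 X72.367 Y90.612
G01 X70.195 Y96.376
G01 X68.933 Y100.347
G01 X69.423 Y102.229
M5
G0 X77.903 Y109.364
M3 S397
G01 X10.049 Y62.227 F2507
G01 X30.520 Y30.233
G01 X94.243 Y67.438
G01 X61.807 Y5.330
G01 X106.403 Y38.893
G01 X77.903 Y109.364
M5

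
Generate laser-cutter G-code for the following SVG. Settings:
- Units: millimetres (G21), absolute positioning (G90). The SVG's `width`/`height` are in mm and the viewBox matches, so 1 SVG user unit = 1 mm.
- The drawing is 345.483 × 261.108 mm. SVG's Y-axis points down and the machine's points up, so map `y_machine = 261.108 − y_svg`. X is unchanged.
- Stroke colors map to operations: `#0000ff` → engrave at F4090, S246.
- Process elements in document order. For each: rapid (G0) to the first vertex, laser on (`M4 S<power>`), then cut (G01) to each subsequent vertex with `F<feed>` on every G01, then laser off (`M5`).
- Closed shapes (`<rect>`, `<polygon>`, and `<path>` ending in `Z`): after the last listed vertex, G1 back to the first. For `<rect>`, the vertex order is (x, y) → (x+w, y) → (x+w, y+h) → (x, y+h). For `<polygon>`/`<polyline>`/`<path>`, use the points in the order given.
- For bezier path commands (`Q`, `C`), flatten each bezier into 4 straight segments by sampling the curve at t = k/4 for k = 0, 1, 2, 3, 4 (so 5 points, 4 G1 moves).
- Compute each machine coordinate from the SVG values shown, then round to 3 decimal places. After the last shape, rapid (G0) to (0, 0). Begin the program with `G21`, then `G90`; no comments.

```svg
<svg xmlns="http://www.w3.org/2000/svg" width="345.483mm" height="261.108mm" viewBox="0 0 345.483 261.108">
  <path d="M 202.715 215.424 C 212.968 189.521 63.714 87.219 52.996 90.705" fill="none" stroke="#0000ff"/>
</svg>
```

G21
G90
G0 X202.715 Y45.684
M4 S246
G01 X185.154 Y76.589 F4090
G01 X135.720 Y119.064 F4090
G01 X82.353 Y156.029 F4090
G01 X52.996 Y170.403 F4090
M5
G0 X0.000 Y0.000

1 u = 1 mm; y_m = 261.108 − y.

[1] `<path>` cubic bezier, #0000ff→engrave S246 F4090: (202.715,45.684) → (185.154,76.589) → (135.720,119.064) → (82.353,156.029) → (52.996,170.403)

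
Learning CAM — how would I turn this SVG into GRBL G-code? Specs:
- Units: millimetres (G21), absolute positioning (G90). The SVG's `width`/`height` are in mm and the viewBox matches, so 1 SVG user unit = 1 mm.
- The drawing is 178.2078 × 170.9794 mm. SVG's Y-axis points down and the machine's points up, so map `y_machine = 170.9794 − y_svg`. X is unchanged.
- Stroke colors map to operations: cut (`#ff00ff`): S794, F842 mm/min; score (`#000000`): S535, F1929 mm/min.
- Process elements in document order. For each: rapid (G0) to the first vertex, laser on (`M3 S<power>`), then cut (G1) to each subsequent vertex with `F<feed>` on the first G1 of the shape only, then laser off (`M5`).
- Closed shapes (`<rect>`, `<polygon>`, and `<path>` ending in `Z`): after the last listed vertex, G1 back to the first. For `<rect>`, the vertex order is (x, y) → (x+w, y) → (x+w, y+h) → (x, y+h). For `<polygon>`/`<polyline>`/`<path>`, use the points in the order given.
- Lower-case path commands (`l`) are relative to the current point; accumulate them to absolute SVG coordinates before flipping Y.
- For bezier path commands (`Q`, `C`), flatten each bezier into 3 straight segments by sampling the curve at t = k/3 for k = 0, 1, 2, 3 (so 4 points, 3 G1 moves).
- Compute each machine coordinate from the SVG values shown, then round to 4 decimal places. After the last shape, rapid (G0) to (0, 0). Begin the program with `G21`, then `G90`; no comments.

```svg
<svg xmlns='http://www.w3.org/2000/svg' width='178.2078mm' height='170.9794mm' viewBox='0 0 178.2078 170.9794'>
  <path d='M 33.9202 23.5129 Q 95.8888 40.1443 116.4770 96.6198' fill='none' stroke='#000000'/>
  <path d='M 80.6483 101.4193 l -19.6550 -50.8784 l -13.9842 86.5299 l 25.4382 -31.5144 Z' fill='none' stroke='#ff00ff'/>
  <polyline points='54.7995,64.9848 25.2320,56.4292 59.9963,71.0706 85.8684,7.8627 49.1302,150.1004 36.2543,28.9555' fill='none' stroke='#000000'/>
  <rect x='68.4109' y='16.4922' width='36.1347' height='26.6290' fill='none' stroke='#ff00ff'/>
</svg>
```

G21
G90
G0 X33.9202 Y147.4665
M3 S535
G1 X70.6348 Y131.9518 F1929
G1 X98.1537 Y107.5828
G1 X116.4770 Y74.3596
M5
G0 X80.6483 Y69.5601
M3 S794
G1 X60.9933 Y120.4385 F842
G1 X47.0091 Y33.9086
G1 X72.4473 Y65.4230
G1 X80.6483 Y69.5601
M5
G0 X54.7995 Y105.9946
M3 S535
G1 X25.2320 Y114.5502 F1929
G1 X59.9963 Y99.9088
G1 X85.8684 Y163.1167
G1 X49.1302 Y20.8790
G1 X36.2543 Y142.0239
M5
G0 X68.4109 Y154.4872
M3 S794
G1 X104.5456 Y154.4872 F842
G1 X104.5456 Y127.8582
G1 X68.4109 Y127.8582
G1 X68.4109 Y154.4872
M5
G0 X0.0000 Y0.0000

Since the viewBox matches the mm dimensions, user units are millimetres directly. The only transform is the Y-flip y_m = 170.9794 − y_svg.

Shape 1 is a quadratic bezier drawn with `<path>`. Its stroke #000000 means score at S535, F1929. After flipping Y the toolpath is (33.9202,147.4665) → (70.6348,131.9518) → (98.1537,107.5828) → (116.4770,74.3596).

Shape 2 is a closed polygon drawn with `<path>`. Its stroke #ff00ff means cut at S794, F842. After flipping Y the toolpath is (80.6483,69.5601) → (60.9933,120.4385) → (47.0091,33.9086) → (72.4473,65.4230) → (80.6483,69.5601), returning to the start.

Shape 3 is a open polyline drawn with `<polyline>`. Its stroke #000000 means score at S535, F1929. After flipping Y the toolpath is (54.7995,105.9946) → (25.2320,114.5502) → (59.9963,99.9088) → (85.8684,163.1167) → (49.1302,20.8790) → (36.2543,142.0239).

Shape 4 is a rectangle drawn with `<rect>`. Its stroke #ff00ff means cut at S794, F842. After flipping Y the toolpath is (68.4109,154.4872) → (104.5456,154.4872) → (104.5456,127.8582) → (68.4109,127.8582) → (68.4109,154.4872), returning to the start.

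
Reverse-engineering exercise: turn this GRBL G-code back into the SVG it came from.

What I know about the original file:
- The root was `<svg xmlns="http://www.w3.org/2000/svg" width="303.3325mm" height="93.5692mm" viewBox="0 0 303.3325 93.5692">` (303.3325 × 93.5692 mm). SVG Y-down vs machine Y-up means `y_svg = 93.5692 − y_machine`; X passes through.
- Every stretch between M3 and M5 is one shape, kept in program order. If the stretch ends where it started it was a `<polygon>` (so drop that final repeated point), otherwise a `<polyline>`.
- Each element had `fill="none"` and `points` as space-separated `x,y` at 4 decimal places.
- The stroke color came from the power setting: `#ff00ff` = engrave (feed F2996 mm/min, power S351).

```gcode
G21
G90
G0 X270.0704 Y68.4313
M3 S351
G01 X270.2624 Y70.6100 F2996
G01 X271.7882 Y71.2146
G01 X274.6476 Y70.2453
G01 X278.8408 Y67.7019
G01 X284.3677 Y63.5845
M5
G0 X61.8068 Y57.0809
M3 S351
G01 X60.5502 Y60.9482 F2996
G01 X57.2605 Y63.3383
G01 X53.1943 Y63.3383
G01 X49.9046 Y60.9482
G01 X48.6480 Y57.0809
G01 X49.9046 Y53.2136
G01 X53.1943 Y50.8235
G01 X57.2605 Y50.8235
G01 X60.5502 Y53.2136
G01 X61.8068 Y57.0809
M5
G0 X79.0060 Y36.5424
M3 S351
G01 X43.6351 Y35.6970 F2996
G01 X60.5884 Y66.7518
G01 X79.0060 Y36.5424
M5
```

Each laser-on run becomes one SVG element. Flip Y back into SVG space with y_svg = 93.5692 − y_machine. Every run uses S351, so all elements get stroke `#ff00ff` (engrave).

Run 1: The run is open, so emit a `<polyline>` with points (Y-flipped): 270.0704,25.1379 270.2624,22.9592 271.7882,22.3546 274.6476,23.3239 278.8408,25.8673 284.3677,29.9847.

Run 2: The run returns to its start, so emit a `<polygon>` with points (Y-flipped): 61.8068,36.4883 60.5502,32.6210 57.2605,30.2309 53.1943,30.2309 49.9046,32.6210 48.6480,36.4883 49.9046,40.3556 53.1943,42.7457 57.2605,42.7457 60.5502,40.3556.

Run 3: The run returns to its start, so emit a `<polygon>` with points (Y-flipped): 79.0060,57.0268 43.6351,57.8722 60.5884,26.8174.

<svg xmlns="http://www.w3.org/2000/svg" width="303.3325mm" height="93.5692mm" viewBox="0 0 303.3325 93.5692">
  <polyline points="270.0704,25.1379 270.2624,22.9592 271.7882,22.3546 274.6476,23.3239 278.8408,25.8673 284.3677,29.9847" fill="none" stroke="#ff00ff"/>
  <polygon points="61.8068,36.4883 60.5502,32.6210 57.2605,30.2309 53.1943,30.2309 49.9046,32.6210 48.6480,36.4883 49.9046,40.3556 53.1943,42.7457 57.2605,42.7457 60.5502,40.3556" fill="none" stroke="#ff00ff"/>
  <polygon points="79.0060,57.0268 43.6351,57.8722 60.5884,26.8174" fill="none" stroke="#ff00ff"/>
</svg>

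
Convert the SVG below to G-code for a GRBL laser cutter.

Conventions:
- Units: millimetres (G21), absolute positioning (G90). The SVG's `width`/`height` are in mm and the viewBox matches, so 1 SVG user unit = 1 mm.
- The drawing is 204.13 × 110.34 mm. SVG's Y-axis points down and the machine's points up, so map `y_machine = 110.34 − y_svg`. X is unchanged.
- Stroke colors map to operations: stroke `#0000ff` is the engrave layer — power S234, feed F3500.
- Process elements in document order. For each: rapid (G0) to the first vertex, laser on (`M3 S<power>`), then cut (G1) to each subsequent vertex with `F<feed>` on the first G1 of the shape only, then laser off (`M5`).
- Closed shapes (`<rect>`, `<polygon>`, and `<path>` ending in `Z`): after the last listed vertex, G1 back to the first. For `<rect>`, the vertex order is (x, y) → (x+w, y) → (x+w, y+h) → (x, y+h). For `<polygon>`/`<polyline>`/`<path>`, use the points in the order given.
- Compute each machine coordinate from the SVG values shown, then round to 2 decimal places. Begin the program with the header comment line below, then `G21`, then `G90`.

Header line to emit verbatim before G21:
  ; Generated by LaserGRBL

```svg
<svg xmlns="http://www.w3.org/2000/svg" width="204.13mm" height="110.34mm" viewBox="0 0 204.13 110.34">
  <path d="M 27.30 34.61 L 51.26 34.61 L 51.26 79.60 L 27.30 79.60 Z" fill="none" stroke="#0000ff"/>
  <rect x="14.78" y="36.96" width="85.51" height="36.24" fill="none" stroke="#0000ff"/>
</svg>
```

Since the viewBox matches the mm dimensions, user units are millimetres directly. The only transform is the Y-flip y_m = 110.34 − y_svg.

Shape 1 is a rectangle drawn with `<path>`. Its stroke #0000ff means engrave at S234, F3500. After flipping Y the toolpath is (27.30,75.73) → (51.26,75.73) → (51.26,30.74) → (27.30,30.74) → (27.30,75.73), returning to the start.

Shape 2 is a rectangle drawn with `<rect>`. Its stroke #0000ff means engrave at S234, F3500. After flipping Y the toolpath is (14.78,73.38) → (100.29,73.38) → (100.29,37.14) → (14.78,37.14) → (14.78,73.38), returning to the start.

; Generated by LaserGRBL
G21
G90
G0 X27.30 Y75.73
M3 S234
G1 X51.26 Y75.73 F3500
G1 X51.26 Y30.74
G1 X27.30 Y30.74
G1 X27.30 Y75.73
M5
G0 X14.78 Y73.38
M3 S234
G1 X100.29 Y73.38 F3500
G1 X100.29 Y37.14
G1 X14.78 Y37.14
G1 X14.78 Y73.38
M5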